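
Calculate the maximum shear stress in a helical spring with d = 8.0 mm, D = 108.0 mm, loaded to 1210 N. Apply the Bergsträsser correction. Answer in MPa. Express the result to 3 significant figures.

714 MPa

Spring index C = D/d = 108.0/8.0 = 13.5000
K_B = (4C+2)/(4C−3) = 56.000/51.000 = 1.0980
τ₀ = 8FD/(πd³) = 8·1210·108.0/(π·8.0³) = 1.04544e+06/1608.5 = 649.95 MPa
τ_max = K·τ₀ = 1.0980 × 649.95 = 713.67 MPa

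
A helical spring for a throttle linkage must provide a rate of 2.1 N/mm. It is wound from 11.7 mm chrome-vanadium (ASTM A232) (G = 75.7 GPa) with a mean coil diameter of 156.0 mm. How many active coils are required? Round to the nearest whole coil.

N_a = Gd⁴/(8D³k) = (75.7×10³ × 11.7⁴)/(8 × 156.0³ × 2.1)
    = 1.41853e+09 / 6.37798e+07 = 22.24 → 22 coils

22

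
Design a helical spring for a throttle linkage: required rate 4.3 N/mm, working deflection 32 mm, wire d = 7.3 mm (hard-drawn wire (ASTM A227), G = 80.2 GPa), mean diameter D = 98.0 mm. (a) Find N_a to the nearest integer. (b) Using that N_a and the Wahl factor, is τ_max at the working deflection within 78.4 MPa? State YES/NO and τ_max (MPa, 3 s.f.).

N_a = Gd⁴/(8D³k) = (80.2×10³)(7.3⁴)/(8·98.0³·4.3) = 7.034 → N_a = 7
Actual rate k = Gd⁴/(8D³·7) = 4.3212 N/mm
Working load F = kδ = 4.3212·32 = 138.28 N
C = 98.0/7.3 = 13.4247; K_W = (4C−1)/(4C−4)+0.615/C = 1.1062
τ_max = K_W·8FD/(πd³) = 1.1062·88.705 = 98.123 MPa
τ_max > 78.4 MPa → exceeds allowable

(a) 7 coils; (b) NO, τ_max = 98.1 MPa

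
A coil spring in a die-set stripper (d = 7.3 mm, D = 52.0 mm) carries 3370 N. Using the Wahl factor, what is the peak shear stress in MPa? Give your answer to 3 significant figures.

Spring index C = D/d = 52.0/7.3 = 7.1233
K_W = (4C−1)/(4C−4) + 0.615/C = 27.493/24.493 + 0.0863 = 1.2088
τ₀ = 8FD/(πd³) = 8·3370·52.0/(π·7.3³) = 1.40192e+06/1222.1 = 1147.1 MPa
τ_max = K·τ₀ = 1.2088 × 1147.1 = 1386.6 MPa

1390 MPa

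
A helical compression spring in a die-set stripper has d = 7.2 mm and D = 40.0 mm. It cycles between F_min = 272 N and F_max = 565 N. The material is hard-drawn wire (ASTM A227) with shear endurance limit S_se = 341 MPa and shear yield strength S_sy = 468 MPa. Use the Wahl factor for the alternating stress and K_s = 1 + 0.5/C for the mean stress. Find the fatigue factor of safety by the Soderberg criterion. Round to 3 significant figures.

C = D/d = 40.0/7.2 = 5.5556; K_W = (4C−1)/(4C−4)+0.615/C = 1.2753; K_s = 1+0.5/C = 1.0900
F_a = (F_max−F_min)/2 = 146.5 N; F_m = (F_max+F_min)/2 = 418.5 N
τ_a = K_W·8F_aD/(πd³) = 1.2753 × 39.98 = 50.988 MPa
τ_m = K_s·8F_mD/(πd³) = 1.0900 × 114.21 = 124.49 MPa
Soderberg: 1/n_f = τ_a/S_se + τ_m/S_sy = 50.988/341 + 124.49/468 = 0.14952 + 0.26600 = 0.41552
n_f = 1/0.41552 = 2.407

2.41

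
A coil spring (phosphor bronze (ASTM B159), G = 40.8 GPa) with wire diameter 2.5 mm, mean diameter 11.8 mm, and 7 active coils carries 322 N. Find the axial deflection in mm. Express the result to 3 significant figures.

k = Gd⁴/(8D³N_a) = (40.8×10³)(2.5⁴)/(8·11.8³·7) = 17.322 N/mm
δ = F/k = 322 / 17.322 = 18.59 mm

18.6 mm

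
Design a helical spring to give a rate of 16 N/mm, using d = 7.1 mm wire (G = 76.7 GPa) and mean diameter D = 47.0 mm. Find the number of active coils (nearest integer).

15

N_a = Gd⁴/(8D³k) = (76.7×10³ × 7.1⁴)/(8 × 47.0³ × 16)
    = 1.94908e+08 / 1.32893e+07 = 14.67 → 15 coils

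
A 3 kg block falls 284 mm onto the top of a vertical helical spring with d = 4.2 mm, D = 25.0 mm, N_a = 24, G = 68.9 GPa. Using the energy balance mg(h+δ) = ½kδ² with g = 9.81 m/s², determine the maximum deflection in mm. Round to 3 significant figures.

52.7 mm

k = Gd⁴/(8D³N_a) = (68.9×10³)(4.2⁴)/(8·25.0³·24) = 7.1465 N/mm
W = mg = 3 × 9.81 = 29.43 N
½kδ² − Wδ − Wh = 0 → δ = (W + √(W² + 2kWh))/k
δ = (29.43 + √(866.12 + 119463))/7.1465 = (29.43 + 346.89)/7.1465 = 52.657 mm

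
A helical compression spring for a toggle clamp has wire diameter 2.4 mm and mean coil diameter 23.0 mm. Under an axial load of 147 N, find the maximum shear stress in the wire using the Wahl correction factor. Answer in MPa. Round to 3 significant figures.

Spring index C = D/d = 23.0/2.4 = 9.5833
K_W = (4C−1)/(4C−4) + 0.615/C = 37.333/34.333 + 0.0642 = 1.1516
τ₀ = 8FD/(πd³) = 8·147·23.0/(π·2.4³) = 27048/43.429 = 622.8 MPa
τ_max = K·τ₀ = 1.1516 × 622.8 = 717.19 MPa

717 MPa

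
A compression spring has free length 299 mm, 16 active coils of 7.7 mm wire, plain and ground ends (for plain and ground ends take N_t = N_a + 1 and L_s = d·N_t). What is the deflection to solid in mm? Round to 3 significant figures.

N_t = 17; L_s = 7.7·17 = 130.9 mm
δ_solid = L₀ − L_s = 299 − 130.9 = 168.1 mm

168 mm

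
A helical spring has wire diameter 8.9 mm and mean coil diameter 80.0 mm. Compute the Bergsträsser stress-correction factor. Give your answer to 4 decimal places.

C = D/d = 80.0/8.9 = 8.9888
K_B = (4C+2)/(4C−3) = 37.955/32.955 = 1.1517

1.1517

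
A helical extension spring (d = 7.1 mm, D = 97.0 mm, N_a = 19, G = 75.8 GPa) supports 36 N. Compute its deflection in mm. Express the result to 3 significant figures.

k = Gd⁴/(8D³N_a) = (75.8×10³)(7.1⁴)/(8·97.0³·19) = 1.3885 N/mm
δ = F/k = 36 / 1.3885 = 25.927 mm

25.9 mm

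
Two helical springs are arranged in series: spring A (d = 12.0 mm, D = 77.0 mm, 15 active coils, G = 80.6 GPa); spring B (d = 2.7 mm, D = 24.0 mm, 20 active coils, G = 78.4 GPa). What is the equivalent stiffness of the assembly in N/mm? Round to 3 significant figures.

1.77 N/mm

k_A = Gd⁴/(8D³N_a) = (80.6×10³)(12.0⁴)/(8·77.0³·15) = 30.507 N/mm
k_B = Gd⁴/(8D³N_a) = (78.4×10³)(2.7⁴)/(8·24.0³·20) = 1.8837 N/mm
Series: 1/k_eq = 1/30.507 + 1/1.8837 = 0.56364; k_eq = 1.7742 N/mm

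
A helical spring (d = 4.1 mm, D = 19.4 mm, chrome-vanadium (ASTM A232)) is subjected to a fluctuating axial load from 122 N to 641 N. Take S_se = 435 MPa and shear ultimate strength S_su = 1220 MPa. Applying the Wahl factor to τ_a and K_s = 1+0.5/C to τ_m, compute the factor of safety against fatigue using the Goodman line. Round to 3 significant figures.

1.22

C = D/d = 19.4/4.1 = 4.7317; K_W = (4C−1)/(4C−4)+0.615/C = 1.3310; K_s = 1+0.5/C = 1.1057
F_a = (F_max−F_min)/2 = 259.5 N; F_m = (F_max+F_min)/2 = 381.5 N
τ_a = K_W·8F_aD/(πd³) = 1.3310 × 186.01 = 247.57 MPa
τ_m = K_s·8F_mD/(πd³) = 1.1057 × 273.45 = 302.35 MPa
Goodman: 1/n_f = τ_a/S_se + τ_m/S_su = 247.57/435 + 302.35/1220 = 0.56912 + 0.24783 = 0.81695
n_f = 1/0.81695 = 1.224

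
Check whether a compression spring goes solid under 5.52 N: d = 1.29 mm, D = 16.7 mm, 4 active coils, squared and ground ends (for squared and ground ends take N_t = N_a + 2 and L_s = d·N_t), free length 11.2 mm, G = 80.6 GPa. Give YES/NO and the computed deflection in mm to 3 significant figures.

YES, δ = 3.69 mm

k = Gd⁴/(8D³N_a) = (80.6×10³)(1.29⁴)/(8·16.7³·4) = 1.4976 N/mm
N_t = 6; L_s = 1.29·6 = 7.74 mm; δ_solid = L₀ − L_s = 11.2 − 7.74 = 3.46 mm
δ = F/k = 5.52/1.4976 = 3.6859 mm
δ ≥ δ_solid → spring goes solid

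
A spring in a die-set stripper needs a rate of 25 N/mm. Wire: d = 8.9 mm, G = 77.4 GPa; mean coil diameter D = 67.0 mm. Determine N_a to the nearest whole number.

8

N_a = Gd⁴/(8D³k) = (77.4×10³ × 8.9⁴)/(8 × 67.0³ × 25)
    = 4.85625e+08 / 6.01526e+07 = 8.073 → 8 coils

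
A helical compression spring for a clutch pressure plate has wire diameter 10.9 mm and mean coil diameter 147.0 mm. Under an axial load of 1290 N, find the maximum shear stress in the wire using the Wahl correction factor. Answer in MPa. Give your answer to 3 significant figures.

412 MPa

Spring index C = D/d = 147.0/10.9 = 13.4862
K_W = (4C−1)/(4C−4) + 0.615/C = 52.945/49.945 + 0.0456 = 1.1057
τ₀ = 8FD/(πd³) = 8·1290·147.0/(π·10.9³) = 1.51704e+06/4068.5 = 372.88 MPa
τ_max = K·τ₀ = 1.1057 × 372.88 = 412.28 MPa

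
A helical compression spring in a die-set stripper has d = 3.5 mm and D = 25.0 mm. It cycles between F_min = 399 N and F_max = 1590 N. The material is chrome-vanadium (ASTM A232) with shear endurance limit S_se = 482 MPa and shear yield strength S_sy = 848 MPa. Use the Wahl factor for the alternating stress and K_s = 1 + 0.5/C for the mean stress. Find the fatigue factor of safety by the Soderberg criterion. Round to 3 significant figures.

0.245

C = D/d = 25.0/3.5 = 7.1429; K_W = (4C−1)/(4C−4)+0.615/C = 1.2082; K_s = 1+0.5/C = 1.0700
F_a = (F_max−F_min)/2 = 595.5 N; F_m = (F_max+F_min)/2 = 994.5 N
τ_a = K_W·8F_aD/(πd³) = 1.2082 × 884.21 = 1068.3 MPa
τ_m = K_s·8F_mD/(πd³) = 1.0700 × 1476.7 = 1580 MPa
Soderberg: 1/n_f = τ_a/S_se + τ_m/S_sy = 1068.3/482 + 1580/848 = 2.21639 + 1.86324 = 4.0796
n_f = 1/4.0796 = 0.2451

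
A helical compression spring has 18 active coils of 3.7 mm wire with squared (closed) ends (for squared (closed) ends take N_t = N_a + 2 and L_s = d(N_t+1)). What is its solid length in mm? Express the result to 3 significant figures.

77.7 mm

squared (closed) ends: N_t = N_a + 2 = 18 + 2 = 20
L_s = d·(N_t+1) = 3.7 × 21 = 77.7 mm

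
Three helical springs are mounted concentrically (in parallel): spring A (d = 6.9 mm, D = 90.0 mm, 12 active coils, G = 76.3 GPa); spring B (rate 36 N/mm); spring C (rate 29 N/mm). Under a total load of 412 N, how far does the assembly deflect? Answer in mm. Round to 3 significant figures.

6.11 mm

k_A = Gd⁴/(8D³N_a) = (76.3×10³)(6.9⁴)/(8·90.0³·12) = 2.4713 N/mm
Parallel: k_eq = 2.4713 + 36 + 29 = 67.471 N/mm
δ = F/k_eq = 412/67.471 = 6.1063 mm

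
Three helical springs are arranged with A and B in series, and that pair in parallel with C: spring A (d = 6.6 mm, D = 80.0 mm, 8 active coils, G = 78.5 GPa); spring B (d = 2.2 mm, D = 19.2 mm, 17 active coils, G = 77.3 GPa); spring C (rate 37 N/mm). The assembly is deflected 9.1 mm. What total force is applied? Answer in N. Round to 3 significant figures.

k_A = Gd⁴/(8D³N_a) = (78.5×10³)(6.6⁴)/(8·80.0³·8) = 4.5456 N/mm
k_B = Gd⁴/(8D³N_a) = (77.3×10³)(2.2⁴)/(8·19.2³·17) = 1.8812 N/mm
Springs A,B series: k_AB = 1/(1/4.5456+1/1.8812) = 1.3305 N/mm; parallel with C: k_eq = 1.3305+37 = 38.331 N/mm
F = k_eq·δ = 38.331·9.1 = 348.81 N

349 N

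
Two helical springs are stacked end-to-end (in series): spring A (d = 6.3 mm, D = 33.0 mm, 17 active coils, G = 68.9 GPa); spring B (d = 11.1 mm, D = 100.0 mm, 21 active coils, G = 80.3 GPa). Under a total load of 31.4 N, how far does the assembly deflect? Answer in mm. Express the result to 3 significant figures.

5.74 mm

k_A = Gd⁴/(8D³N_a) = (68.9×10³)(6.3⁴)/(8·33.0³·17) = 22.208 N/mm
k_B = Gd⁴/(8D³N_a) = (80.3×10³)(11.1⁴)/(8·100.0³·21) = 7.256 N/mm
Series: 1/k_eq = 1/22.208 + 1/7.256 = 0.18285; k_eq = 5.4691 N/mm
δ = F/k_eq = 31.4/5.4691 = 5.7414 mm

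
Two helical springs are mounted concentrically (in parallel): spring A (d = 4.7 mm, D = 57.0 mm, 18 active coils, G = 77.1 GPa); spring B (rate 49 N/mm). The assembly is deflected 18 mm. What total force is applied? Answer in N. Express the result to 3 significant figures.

907 N

k_A = Gd⁴/(8D³N_a) = (77.1×10³)(4.7⁴)/(8·57.0³·18) = 1.4108 N/mm
Parallel: k_eq = 1.4108 + 49 = 50.411 N/mm
F = k_eq·δ = 50.411·18 = 907.39 N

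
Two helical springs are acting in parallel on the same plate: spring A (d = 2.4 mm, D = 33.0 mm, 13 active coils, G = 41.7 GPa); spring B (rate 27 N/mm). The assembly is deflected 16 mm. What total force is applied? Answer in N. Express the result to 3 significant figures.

k_A = Gd⁴/(8D³N_a) = (41.7×10³)(2.4⁴)/(8·33.0³·13) = 0.37017 N/mm
Parallel: k_eq = 0.37017 + 27 = 27.37 N/mm
F = k_eq·δ = 27.37·16 = 437.92 N

438 N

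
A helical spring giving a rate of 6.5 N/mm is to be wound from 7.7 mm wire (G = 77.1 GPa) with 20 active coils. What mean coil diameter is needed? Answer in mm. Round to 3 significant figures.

D = (Gd⁴/(8N_a·k))^(1/3) = (77.1×10³·7.7⁴/(8·20·6.5))^(1/3)
  = (260606)^(1/3) = 63.8746 mm

63.9 mm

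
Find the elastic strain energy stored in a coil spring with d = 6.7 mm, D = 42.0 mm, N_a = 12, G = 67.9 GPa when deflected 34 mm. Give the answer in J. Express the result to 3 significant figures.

11.1 J

k = Gd⁴/(8D³N_a) = (67.9×10³)(6.7⁴)/(8·42.0³·12) = 19.238 N/mm
U = ½kδ² = 0.5 × 19.238 × 34² = 11119 N·mm = 11.119 J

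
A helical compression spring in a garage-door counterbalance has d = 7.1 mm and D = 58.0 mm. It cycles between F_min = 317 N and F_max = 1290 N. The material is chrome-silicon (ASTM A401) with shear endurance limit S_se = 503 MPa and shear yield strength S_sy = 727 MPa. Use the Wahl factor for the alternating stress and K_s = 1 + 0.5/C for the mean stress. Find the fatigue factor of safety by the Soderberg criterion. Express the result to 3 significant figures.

1.05

C = D/d = 58.0/7.1 = 8.1690; K_W = (4C−1)/(4C−4)+0.615/C = 1.1799; K_s = 1+0.5/C = 1.0612
F_a = (F_max−F_min)/2 = 486.5 N; F_m = (F_max+F_min)/2 = 803.5 N
τ_a = K_W·8F_aD/(πd³) = 1.1799 × 200.76 = 236.88 MPa
τ_m = K_s·8F_mD/(πd³) = 1.0612 × 331.57 = 351.87 MPa
Soderberg: 1/n_f = τ_a/S_se + τ_m/S_sy = 236.88/503 + 351.87/727 = 0.47093 + 0.48400 = 0.95493
n_f = 1/0.95493 = 1.047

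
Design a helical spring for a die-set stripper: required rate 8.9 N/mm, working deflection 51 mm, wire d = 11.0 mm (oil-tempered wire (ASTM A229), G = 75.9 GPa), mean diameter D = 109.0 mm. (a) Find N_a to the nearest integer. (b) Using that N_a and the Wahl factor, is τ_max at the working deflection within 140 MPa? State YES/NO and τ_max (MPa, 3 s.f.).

N_a = Gd⁴/(8D³k) = (75.9×10³)(11.0⁴)/(8·109.0³·8.9) = 12.05 → N_a = 12
Actual rate k = Gd⁴/(8D³·12) = 8.9384 N/mm
Working load F = kδ = 8.9384·51 = 455.86 N
C = 109.0/11.0 = 9.9091; K_W = (4C−1)/(4C−4)+0.615/C = 1.1462
τ_max = K_W·8FD/(πd³) = 1.1462·95.065 = 108.97 MPa
τ_max ≤ 140 MPa → acceptable

(a) 12 coils; (b) YES, τ_max = 109 MPa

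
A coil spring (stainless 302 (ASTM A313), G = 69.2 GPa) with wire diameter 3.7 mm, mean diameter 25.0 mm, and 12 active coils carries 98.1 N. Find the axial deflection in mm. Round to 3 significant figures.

k = Gd⁴/(8D³N_a) = (69.2×10³)(3.7⁴)/(8·25.0³·12) = 8.6461 N/mm
δ = F/k = 98.1 / 8.6461 = 11.346 mm

11.3 mm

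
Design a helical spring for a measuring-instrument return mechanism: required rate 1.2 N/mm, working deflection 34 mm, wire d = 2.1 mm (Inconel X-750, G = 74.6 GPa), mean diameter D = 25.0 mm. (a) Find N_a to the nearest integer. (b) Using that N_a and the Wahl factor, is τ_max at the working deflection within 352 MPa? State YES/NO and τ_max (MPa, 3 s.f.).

(a) 10 coils; (b) YES, τ_max = 304 MPa

N_a = Gd⁴/(8D³k) = (74.6×10³)(2.1⁴)/(8·25.0³·1.2) = 9.672 → N_a = 10
Actual rate k = Gd⁴/(8D³·10) = 1.1607 N/mm
Working load F = kδ = 1.1607·34 = 39.463 N
C = 25.0/2.1 = 11.9048; K_W = (4C−1)/(4C−4)+0.615/C = 1.1204
τ_max = K_W·8FD/(πd³) = 1.1204·271.27 = 303.94 MPa
τ_max ≤ 352 MPa → acceptable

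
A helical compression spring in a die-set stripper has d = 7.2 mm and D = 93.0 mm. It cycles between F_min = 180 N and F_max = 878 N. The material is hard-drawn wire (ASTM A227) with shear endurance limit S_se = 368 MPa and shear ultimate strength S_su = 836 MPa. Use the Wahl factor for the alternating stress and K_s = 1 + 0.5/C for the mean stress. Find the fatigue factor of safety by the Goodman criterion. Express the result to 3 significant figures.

C = D/d = 93.0/7.2 = 12.9167; K_W = (4C−1)/(4C−4)+0.615/C = 1.1105; K_s = 1+0.5/C = 1.0387
F_a = (F_max−F_min)/2 = 349 N; F_m = (F_max+F_min)/2 = 529 N
τ_a = K_W·8F_aD/(πd³) = 1.1105 × 221.44 = 245.92 MPa
τ_m = K_s·8F_mD/(πd³) = 1.0387 × 335.65 = 348.64 MPa
Goodman: 1/n_f = τ_a/S_se + τ_m/S_su = 245.92/368 + 348.64/836 = 0.66825 + 0.41703 = 1.0853
n_f = 1/1.0853 = 0.9214

0.921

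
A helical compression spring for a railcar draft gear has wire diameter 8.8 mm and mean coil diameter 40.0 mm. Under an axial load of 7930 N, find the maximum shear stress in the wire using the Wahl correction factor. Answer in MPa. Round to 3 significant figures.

1600 MPa

Spring index C = D/d = 40.0/8.8 = 4.5455
K_W = (4C−1)/(4C−4) + 0.615/C = 17.182/14.182 + 0.1353 = 1.3468
τ₀ = 8FD/(πd³) = 8·7930·40.0/(π·8.8³) = 2.5376e+06/2140.9 = 1185.3 MPa
τ_max = K·τ₀ = 1.3468 × 1185.3 = 1596.4 MPa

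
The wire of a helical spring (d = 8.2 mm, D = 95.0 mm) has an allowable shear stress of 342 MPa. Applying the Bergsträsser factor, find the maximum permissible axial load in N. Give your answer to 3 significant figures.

699 N

C = D/d = 95.0/8.2 = 11.5854
K_B = (4C+2)/(4C−3) = 48.341/43.341 = 1.1154
τ_max = K·8FD/(πd³) → F_max = τ_allow·πd³/(8DK)
F_max = 342·π·8.2³/(8·95.0·1.1154) = 5.924e+05/847.68 = 698.86 N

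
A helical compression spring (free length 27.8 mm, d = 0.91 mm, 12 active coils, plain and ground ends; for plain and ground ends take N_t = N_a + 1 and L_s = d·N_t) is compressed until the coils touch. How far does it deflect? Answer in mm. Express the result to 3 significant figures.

N_t = 13; L_s = 0.91·13 = 11.83 mm
δ_solid = L₀ − L_s = 27.8 − 11.83 = 15.97 mm

16.0 mm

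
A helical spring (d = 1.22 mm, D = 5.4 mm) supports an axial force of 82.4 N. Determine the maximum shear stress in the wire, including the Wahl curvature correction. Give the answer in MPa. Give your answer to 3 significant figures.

Spring index C = D/d = 5.4/1.22 = 4.4262
K_W = (4C−1)/(4C−4) + 0.615/C = 16.705/13.705 + 0.1389 = 1.3578
τ₀ = 8FD/(πd³) = 8·82.4·5.4/(π·1.22³) = 3559.68/5.7047 = 624 MPa
τ_max = K·τ₀ = 1.3578 × 624 = 847.29 MPa

847 MPa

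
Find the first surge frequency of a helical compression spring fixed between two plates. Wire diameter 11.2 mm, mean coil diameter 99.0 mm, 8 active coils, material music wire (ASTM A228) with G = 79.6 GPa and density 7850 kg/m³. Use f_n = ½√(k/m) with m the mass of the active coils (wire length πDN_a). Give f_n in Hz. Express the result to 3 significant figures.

k = Gd⁴/(8D³N_a) = (79.6×10³)(11.2⁴)/(8·99.0³·8) = 20.17 N/mm = 20170 N/m
Wire length L = πDN_a = π·99.0·8 = 2488.1 mm
m = ρ·(πd²/4)·L = 7850 × 98.52×10⁻⁶ m² × 2.4881 m = 1.9243 kg
f_n = ½√(k/m) = 0.5·√(20170/1.9243) = 0.5·√(10482) = 51.19 Hz

51.2 Hz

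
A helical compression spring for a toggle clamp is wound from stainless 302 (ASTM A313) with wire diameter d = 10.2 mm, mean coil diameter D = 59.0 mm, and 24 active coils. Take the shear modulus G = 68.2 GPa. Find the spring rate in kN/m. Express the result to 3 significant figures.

18.7 kN/m

k = Gd⁴/(8D³N_a) = (68.2×10³ × 10.2⁴) / (8 × 59.0³ × 24)
  = 7.38219e+08 / 3.94328e+07 = 18.721 N/mm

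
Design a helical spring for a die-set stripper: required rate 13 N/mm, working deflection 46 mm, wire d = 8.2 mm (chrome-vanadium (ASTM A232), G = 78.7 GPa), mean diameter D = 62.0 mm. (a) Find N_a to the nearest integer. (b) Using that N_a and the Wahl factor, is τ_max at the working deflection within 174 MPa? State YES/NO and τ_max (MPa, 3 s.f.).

(a) 14 coils; (b) NO, τ_max = 210 MPa

N_a = Gd⁴/(8D³k) = (78.7×10³)(8.2⁴)/(8·62.0³·13) = 14.36 → N_a = 14
Actual rate k = Gd⁴/(8D³·14) = 13.33 N/mm
Working load F = kδ = 13.33·46 = 613.19 N
C = 62.0/8.2 = 7.5610; K_W = (4C−1)/(4C−4)+0.615/C = 1.1957
τ_max = K_W·8FD/(πd³) = 1.1957·175.58 = 209.94 MPa
τ_max > 174 MPa → exceeds allowable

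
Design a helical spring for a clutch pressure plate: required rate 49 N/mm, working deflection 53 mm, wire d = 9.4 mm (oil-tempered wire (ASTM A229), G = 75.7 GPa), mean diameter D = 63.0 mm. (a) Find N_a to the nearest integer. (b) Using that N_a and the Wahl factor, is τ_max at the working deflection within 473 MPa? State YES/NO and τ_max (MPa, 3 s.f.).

(a) 6 coils; (b) NO, τ_max = 617 MPa

N_a = Gd⁴/(8D³k) = (75.7×10³)(9.4⁴)/(8·63.0³·49) = 6.03 → N_a = 6
Actual rate k = Gd⁴/(8D³·6) = 49.243 N/mm
Working load F = kδ = 49.243·53 = 2609.9 N
C = 63.0/9.4 = 6.7021; K_W = (4C−1)/(4C−4)+0.615/C = 1.2233
τ_max = K_W·8FD/(πd³) = 1.2233·504.1 = 616.66 MPa
τ_max > 473 MPa → exceeds allowable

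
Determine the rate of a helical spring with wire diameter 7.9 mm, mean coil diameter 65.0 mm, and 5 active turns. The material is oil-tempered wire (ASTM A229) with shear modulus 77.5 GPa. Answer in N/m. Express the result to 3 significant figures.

27500 N/m

k = Gd⁴/(8D³N_a) = (77.5×10³ × 7.9⁴) / (8 × 65.0³ × 5)
  = 3.01863e+08 / 1.0985e+07 = 27.48 N/mm = 27480 N/m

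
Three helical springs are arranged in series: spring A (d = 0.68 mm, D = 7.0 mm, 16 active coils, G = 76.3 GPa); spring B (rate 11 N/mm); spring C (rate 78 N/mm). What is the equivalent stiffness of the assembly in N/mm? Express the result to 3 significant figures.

0.358 N/mm

k_A = Gd⁴/(8D³N_a) = (76.3×10³)(0.68⁴)/(8·7.0³·16) = 0.37158 N/mm
Series: 1/k_eq = 1/0.37158 + 1/11 + 1/78 = 2.7949; k_eq = 0.35779 N/mm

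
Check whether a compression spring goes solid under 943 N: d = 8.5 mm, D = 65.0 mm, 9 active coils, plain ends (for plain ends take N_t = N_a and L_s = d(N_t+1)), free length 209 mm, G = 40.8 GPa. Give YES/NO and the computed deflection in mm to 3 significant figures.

k = Gd⁴/(8D³N_a) = (40.8×10³)(8.5⁴)/(8·65.0³·9) = 10.771 N/mm
N_t = 9; L_s = 8.5·10 = 85 mm; δ_solid = L₀ − L_s = 209 − 85 = 124 mm
δ = F/k = 943/10.771 = 87.548 mm
δ < δ_solid → spring does not go solid

NO, δ = 87.5 mm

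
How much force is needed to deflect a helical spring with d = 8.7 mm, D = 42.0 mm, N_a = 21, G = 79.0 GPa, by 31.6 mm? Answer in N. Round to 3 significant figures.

k = Gd⁴/(8D³N_a) = (79.0×10³)(8.7⁴)/(8·42.0³·21) = 36.362 N/mm
F = k·δ = 36.362 × 31.6 = 1149 N

1150 N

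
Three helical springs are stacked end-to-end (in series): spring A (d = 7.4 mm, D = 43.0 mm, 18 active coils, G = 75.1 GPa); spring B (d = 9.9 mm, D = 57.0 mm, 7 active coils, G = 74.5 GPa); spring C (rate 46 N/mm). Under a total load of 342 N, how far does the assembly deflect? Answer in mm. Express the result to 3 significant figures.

29.8 mm

k_A = Gd⁴/(8D³N_a) = (75.1×10³)(7.4⁴)/(8·43.0³·18) = 19.67 N/mm
k_B = Gd⁴/(8D³N_a) = (74.5×10³)(9.9⁴)/(8·57.0³·7) = 69.006 N/mm
Series: 1/k_eq = 1/19.67 + 1/69.006 + 1/46 = 0.08707; k_eq = 11.485 N/mm
δ = F/k_eq = 342/11.485 = 29.778 mm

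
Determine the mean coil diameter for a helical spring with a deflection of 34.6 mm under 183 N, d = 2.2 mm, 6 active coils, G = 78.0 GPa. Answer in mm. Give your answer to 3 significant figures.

19.3 mm

Required rate k = F/δ = 183/34.6 = 5.289 N/mm
D = (Gd⁴/(8N_a·k))^(1/3) = (78.0×10³·2.2⁴/(8·6·5.289))^(1/3)
  = (7197.29)^(1/3) = 19.3074 mm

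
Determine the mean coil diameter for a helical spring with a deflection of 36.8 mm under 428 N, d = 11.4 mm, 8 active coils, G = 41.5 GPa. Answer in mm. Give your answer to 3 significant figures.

Required rate k = F/δ = 428/36.8 = 11.63 N/mm
D = (Gd⁴/(8N_a·k))^(1/3) = (41.5×10³·11.4⁴/(8·8·11.63))^(1/3)
  = (941654)^(1/3) = 98.0160 mm

98.0 mm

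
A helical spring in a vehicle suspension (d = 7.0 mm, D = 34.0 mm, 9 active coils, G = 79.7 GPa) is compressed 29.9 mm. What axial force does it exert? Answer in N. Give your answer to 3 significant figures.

k = Gd⁴/(8D³N_a) = (79.7×10³)(7.0⁴)/(8·34.0³·9) = 67.621 N/mm
F = k·δ = 67.621 × 29.9 = 2021.9 N

2020 N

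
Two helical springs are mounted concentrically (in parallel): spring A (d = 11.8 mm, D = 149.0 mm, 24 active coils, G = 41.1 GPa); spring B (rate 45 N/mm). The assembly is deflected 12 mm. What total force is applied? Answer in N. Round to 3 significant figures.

k_A = Gd⁴/(8D³N_a) = (41.1×10³)(11.8⁴)/(8·149.0³·24) = 1.2546 N/mm
Parallel: k_eq = 1.2546 + 45 = 46.255 N/mm
F = k_eq·δ = 46.255·12 = 555.06 N

555 N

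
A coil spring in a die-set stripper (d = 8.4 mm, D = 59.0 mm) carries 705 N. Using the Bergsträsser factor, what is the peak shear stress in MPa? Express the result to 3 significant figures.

Spring index C = D/d = 59.0/8.4 = 7.0238
K_B = (4C+2)/(4C−3) = 30.095/25.095 = 1.1992
τ₀ = 8FD/(πd³) = 8·705·59.0/(π·8.4³) = 332760/1862 = 178.71 MPa
τ_max = K·τ₀ = 1.1992 × 178.71 = 214.31 MPa

214 MPa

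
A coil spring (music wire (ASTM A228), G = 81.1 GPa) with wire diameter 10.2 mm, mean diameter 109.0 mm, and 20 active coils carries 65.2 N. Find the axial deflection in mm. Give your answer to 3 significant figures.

k = Gd⁴/(8D³N_a) = (81.1×10³)(10.2⁴)/(8·109.0³·20) = 4.2366 N/mm
δ = F/k = 65.2 / 4.2366 = 15.39 mm

15.4 mm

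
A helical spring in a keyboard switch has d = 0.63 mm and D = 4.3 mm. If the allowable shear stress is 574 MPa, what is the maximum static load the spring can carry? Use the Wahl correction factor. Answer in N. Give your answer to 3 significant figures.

C = D/d = 4.3/0.63 = 6.8254
K_W = (4C−1)/(4C−4) + 0.615/C = 26.302/23.302 + 0.0901 = 1.2189
τ_max = K·8FD/(πd³) → F_max = τ_allow·πd³/(8DK)
F_max = 574·π·0.63³/(8·4.3·1.2189) = 450.9/41.928 = 10.754 N

10.8 N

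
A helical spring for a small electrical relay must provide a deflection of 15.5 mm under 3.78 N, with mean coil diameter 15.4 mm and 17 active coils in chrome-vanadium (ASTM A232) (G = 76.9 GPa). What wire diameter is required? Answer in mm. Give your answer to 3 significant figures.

Required rate k = F/δ = 3.78/15.5 = 0.24387 N/mm
d = (8D³N_a·k / G)^(1/4) = (8·15.4³·17·0.24387 / (76.9×10³))^0.25
  = (1.5752)^0.25 = 1.1203 mm

1.12 mm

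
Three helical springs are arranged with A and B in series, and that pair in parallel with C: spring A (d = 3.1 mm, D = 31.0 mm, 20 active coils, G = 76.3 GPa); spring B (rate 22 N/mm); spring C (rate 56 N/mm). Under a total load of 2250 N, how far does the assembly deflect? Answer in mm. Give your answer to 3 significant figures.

k_A = Gd⁴/(8D³N_a) = (76.3×10³)(3.1⁴)/(8·31.0³·20) = 1.4783 N/mm
Springs A,B series: k_AB = 1/(1/1.4783+1/22) = 1.3852 N/mm; parallel with C: k_eq = 1.3852+56 = 57.385 N/mm
δ = F/k_eq = 2250/57.385 = 39.209 mm

39.2 mm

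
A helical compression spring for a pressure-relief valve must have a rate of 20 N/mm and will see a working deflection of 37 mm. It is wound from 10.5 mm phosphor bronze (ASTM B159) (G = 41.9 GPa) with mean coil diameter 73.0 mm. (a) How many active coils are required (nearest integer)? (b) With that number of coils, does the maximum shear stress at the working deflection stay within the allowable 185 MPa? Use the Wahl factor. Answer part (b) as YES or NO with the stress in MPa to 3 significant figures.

(a) 8 coils; (b) YES, τ_max = 148 MPa

N_a = Gd⁴/(8D³k) = (41.9×10³)(10.5⁴)/(8·73.0³·20) = 8.182 → N_a = 8
Actual rate k = Gd⁴/(8D³·8) = 20.456 N/mm
Working load F = kδ = 20.456·37 = 756.88 N
C = 73.0/10.5 = 6.9524; K_W = (4C−1)/(4C−4)+0.615/C = 1.2145
τ_max = K_W·8FD/(πd³) = 1.2145·121.54 = 147.61 MPa
τ_max ≤ 185 MPa → acceptable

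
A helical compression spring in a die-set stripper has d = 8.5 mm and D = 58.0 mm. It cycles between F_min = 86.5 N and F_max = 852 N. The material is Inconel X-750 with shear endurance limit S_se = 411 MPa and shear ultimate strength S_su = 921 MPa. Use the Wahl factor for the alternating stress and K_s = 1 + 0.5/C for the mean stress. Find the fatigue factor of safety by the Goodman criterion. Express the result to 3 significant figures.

C = D/d = 58.0/8.5 = 6.8235; K_W = (4C−1)/(4C−4)+0.615/C = 1.2189; K_s = 1+0.5/C = 1.0733
F_a = (F_max−F_min)/2 = 382.75 N; F_m = (F_max+F_min)/2 = 469.25 N
τ_a = K_W·8F_aD/(πd³) = 1.2189 × 92.051 = 112.2 MPa
τ_m = K_s·8F_mD/(πd³) = 1.0733 × 112.85 = 121.12 MPa
Goodman: 1/n_f = τ_a/S_se + τ_m/S_su = 112.2/411 + 121.12/921 = 0.27300 + 0.13151 = 0.40451
n_f = 1/0.40451 = 2.472

2.47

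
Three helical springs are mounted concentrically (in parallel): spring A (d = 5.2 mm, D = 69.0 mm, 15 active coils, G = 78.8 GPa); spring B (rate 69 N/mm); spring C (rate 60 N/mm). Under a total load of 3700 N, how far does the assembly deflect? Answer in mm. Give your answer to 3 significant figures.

k_A = Gd⁴/(8D³N_a) = (78.8×10³)(5.2⁴)/(8·69.0³·15) = 1.4615 N/mm
Parallel: k_eq = 1.4615 + 69 + 60 = 130.46 N/mm
δ = F/k_eq = 3700/130.46 = 28.361 mm

28.4 mm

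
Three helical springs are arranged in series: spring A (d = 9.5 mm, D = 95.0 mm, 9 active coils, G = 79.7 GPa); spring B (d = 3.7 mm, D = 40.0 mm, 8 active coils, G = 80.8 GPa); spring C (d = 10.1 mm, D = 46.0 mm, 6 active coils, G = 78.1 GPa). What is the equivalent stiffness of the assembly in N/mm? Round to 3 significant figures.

2.69 N/mm

k_A = Gd⁴/(8D³N_a) = (79.7×10³)(9.5⁴)/(8·95.0³·9) = 10.516 N/mm
k_B = Gd⁴/(8D³N_a) = (80.8×10³)(3.7⁴)/(8·40.0³·8) = 3.6971 N/mm
k_C = Gd⁴/(8D³N_a) = (78.1×10³)(10.1⁴)/(8·46.0³·6) = 173.95 N/mm
Series: 1/k_eq = 1/10.516 + 1/3.6971 + 1/173.95 = 0.37133; k_eq = 2.693 N/mm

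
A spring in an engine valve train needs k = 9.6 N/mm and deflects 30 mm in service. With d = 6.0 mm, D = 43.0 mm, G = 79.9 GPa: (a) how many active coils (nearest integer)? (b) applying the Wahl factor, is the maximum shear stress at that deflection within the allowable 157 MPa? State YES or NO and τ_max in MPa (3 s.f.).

N_a = Gd⁴/(8D³k) = (79.9×10³)(6.0⁴)/(8·43.0³·9.6) = 16.96 → N_a = 17
Actual rate k = Gd⁴/(8D³·17) = 9.5765 N/mm
Working load F = kδ = 9.5765·30 = 287.3 N
C = 43.0/6.0 = 7.1667; K_W = (4C−1)/(4C−4)+0.615/C = 1.2074
τ_max = K_W·8FD/(πd³) = 1.2074·145.64 = 175.85 MPa
τ_max > 157 MPa → exceeds allowable

(a) 17 coils; (b) NO, τ_max = 176 MPa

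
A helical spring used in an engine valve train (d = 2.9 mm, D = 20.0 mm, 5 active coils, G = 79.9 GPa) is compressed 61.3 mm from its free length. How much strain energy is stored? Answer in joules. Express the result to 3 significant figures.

33.2 J

k = Gd⁴/(8D³N_a) = (79.9×10³)(2.9⁴)/(8·20.0³·5) = 17.66 N/mm
U = ½kδ² = 0.5 × 17.66 × 61.3² = 33180 N·mm = 33.18 J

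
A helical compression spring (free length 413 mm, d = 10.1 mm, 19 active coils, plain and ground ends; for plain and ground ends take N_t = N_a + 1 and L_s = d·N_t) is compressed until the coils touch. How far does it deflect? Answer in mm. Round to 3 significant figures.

211 mm

N_t = 20; L_s = 10.1·20 = 202 mm
δ_solid = L₀ − L_s = 413 − 202 = 211 mm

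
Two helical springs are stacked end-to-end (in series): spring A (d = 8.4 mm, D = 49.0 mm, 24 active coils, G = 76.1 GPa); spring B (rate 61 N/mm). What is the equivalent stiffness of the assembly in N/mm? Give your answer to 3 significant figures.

k_A = Gd⁴/(8D³N_a) = (76.1×10³)(8.4⁴)/(8·49.0³·24) = 16.773 N/mm
Series: 1/k_eq = 1/16.773 + 1/61 = 0.076013; k_eq = 13.156 N/mm

13.2 N/mm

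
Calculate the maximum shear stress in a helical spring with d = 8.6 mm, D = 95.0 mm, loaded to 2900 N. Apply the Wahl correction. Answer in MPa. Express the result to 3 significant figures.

1250 MPa

Spring index C = D/d = 95.0/8.6 = 11.0465
K_W = (4C−1)/(4C−4) + 0.615/C = 43.186/40.186 + 0.0557 = 1.1303
τ₀ = 8FD/(πd³) = 8·2900·95.0/(π·8.6³) = 2.204e+06/1998.2 = 1103 MPa
τ_max = K·τ₀ = 1.1303 × 1103 = 1246.7 MPa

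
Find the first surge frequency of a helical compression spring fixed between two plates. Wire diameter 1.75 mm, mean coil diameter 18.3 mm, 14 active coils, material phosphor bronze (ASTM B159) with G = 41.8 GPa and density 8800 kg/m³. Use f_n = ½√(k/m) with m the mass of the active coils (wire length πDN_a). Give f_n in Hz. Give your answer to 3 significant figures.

91.6 Hz

k = Gd⁴/(8D³N_a) = (41.8×10³)(1.75⁴)/(8·18.3³·14) = 0.57116 N/mm = 571.16 N/m
Wire length L = πDN_a = π·18.3·14 = 804.88 mm
m = ρ·(πd²/4)·L = 8800 × 2.4053×10⁻⁶ m² × 0.80488 m = 0.017036 kg
f_n = ½√(k/m) = 0.5·√(571.16/0.017036) = 0.5·√(33526) = 91.55 Hz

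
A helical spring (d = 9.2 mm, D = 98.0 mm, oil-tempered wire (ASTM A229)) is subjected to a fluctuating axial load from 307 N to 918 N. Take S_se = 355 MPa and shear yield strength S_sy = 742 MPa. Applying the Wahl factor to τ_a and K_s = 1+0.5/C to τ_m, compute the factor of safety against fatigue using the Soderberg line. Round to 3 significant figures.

C = D/d = 98.0/9.2 = 10.6522; K_W = (4C−1)/(4C−4)+0.615/C = 1.1354; K_s = 1+0.5/C = 1.0469
F_a = (F_max−F_min)/2 = 305.5 N; F_m = (F_max+F_min)/2 = 612.5 N
τ_a = K_W·8F_aD/(πd³) = 1.1354 × 97.907 = 111.17 MPa
τ_m = K_s·8F_mD/(πd³) = 1.0469 × 196.29 = 205.51 MPa
Soderberg: 1/n_f = τ_a/S_se + τ_m/S_sy = 111.17/355 + 205.51/742 = 0.31315 + 0.27697 = 0.59011
n_f = 1/0.59011 = 1.695

1.69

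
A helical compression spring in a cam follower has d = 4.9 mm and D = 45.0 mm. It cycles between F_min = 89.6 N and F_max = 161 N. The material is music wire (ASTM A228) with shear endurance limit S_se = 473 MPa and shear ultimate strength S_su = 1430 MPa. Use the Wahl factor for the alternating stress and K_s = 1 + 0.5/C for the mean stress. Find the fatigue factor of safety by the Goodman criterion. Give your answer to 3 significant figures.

5.71

C = D/d = 45.0/4.9 = 9.1837; K_W = (4C−1)/(4C−4)+0.615/C = 1.1586; K_s = 1+0.5/C = 1.0544
F_a = (F_max−F_min)/2 = 35.7 N; F_m = (F_max+F_min)/2 = 125.3 N
τ_a = K_W·8F_aD/(πd³) = 1.1586 × 34.772 = 40.288 MPa
τ_m = K_s·8F_mD/(πd³) = 1.0544 × 122.04 = 128.69 MPa
Goodman: 1/n_f = τ_a/S_se + τ_m/S_su = 40.288/473 + 128.69/1430 = 0.08517 + 0.08999 = 0.17517
n_f = 1/0.17517 = 5.709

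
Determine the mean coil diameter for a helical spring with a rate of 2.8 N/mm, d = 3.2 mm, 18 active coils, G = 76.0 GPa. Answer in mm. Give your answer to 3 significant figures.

D = (Gd⁴/(8N_a·k))^(1/3) = (76.0×10³·3.2⁴/(8·18·2.8))^(1/3)
  = (19764.8)^(1/3) = 27.0374 mm

27.0 mm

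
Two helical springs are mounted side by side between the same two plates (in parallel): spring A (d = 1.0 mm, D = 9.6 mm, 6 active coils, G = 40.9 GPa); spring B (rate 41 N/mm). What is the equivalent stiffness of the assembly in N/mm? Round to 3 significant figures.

k_A = Gd⁴/(8D³N_a) = (40.9×10³)(1.0⁴)/(8·9.6³·6) = 0.96309 N/mm
Parallel: k_eq = 0.96309 + 41 = 41.963 N/mm

42.0 N/mm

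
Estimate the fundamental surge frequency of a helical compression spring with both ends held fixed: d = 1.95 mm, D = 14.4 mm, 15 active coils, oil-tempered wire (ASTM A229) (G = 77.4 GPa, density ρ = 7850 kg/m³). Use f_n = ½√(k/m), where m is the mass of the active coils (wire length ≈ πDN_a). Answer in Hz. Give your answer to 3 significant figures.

222 Hz

k = Gd⁴/(8D³N_a) = (77.4×10³)(1.95⁴)/(8·14.4³·15) = 3.1233 N/mm = 3123.3 N/m
Wire length L = πDN_a = π·14.4·15 = 678.58 mm
m = ρ·(πd²/4)·L = 7850 × 2.9865×10⁻⁶ m² × 0.67858 m = 0.015909 kg
f_n = ½√(k/m) = 0.5·√(3123.3/0.015909) = 0.5·√(1.9633e+05) = 221.54 Hz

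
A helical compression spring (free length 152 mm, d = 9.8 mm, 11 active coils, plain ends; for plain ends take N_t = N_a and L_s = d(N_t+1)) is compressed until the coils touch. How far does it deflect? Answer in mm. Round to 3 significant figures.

34.4 mm

N_t = 11; L_s = 9.8·12 = 117.6 mm
δ_solid = L₀ − L_s = 152 − 117.6 = 34.4 mm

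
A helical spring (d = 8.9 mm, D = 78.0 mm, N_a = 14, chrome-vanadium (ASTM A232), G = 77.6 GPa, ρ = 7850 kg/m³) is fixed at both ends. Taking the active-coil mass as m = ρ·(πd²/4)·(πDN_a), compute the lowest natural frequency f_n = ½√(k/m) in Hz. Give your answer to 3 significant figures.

37.0 Hz

k = Gd⁴/(8D³N_a) = (77.6×10³)(8.9⁴)/(8·78.0³·14) = 9.1605 N/mm = 9160.5 N/m
Wire length L = πDN_a = π·78.0·14 = 3430.6 mm
m = ρ·(πd²/4)·L = 7850 × 62.211×10⁻⁶ m² × 3.4306 m = 1.6754 kg
f_n = ½√(k/m) = 0.5·√(9160.5/1.6754) = 0.5·√(5467.7) = 36.972 Hz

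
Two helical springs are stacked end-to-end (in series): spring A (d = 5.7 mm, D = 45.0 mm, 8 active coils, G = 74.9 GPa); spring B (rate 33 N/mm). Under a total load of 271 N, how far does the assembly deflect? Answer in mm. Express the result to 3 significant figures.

28.2 mm

k_A = Gd⁴/(8D³N_a) = (74.9×10³)(5.7⁴)/(8·45.0³·8) = 13.557 N/mm
Series: 1/k_eq = 1/13.557 + 1/33 = 0.10407; k_eq = 9.6093 N/mm
δ = F/k_eq = 271/9.6093 = 28.202 mm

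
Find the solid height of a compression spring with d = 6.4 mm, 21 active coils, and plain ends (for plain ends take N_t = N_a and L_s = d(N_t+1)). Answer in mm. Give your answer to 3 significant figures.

plain ends: N_t = N_a = 21
L_s = d·(N_t+1) = 6.4 × 22 = 140.8 mm

141 mm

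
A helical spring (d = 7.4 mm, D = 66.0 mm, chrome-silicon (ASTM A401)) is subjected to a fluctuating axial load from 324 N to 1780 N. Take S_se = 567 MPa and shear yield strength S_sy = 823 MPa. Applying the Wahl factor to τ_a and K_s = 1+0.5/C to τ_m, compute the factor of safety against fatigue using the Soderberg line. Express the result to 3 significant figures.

0.848

C = D/d = 66.0/7.4 = 8.9189; K_W = (4C−1)/(4C−4)+0.615/C = 1.1637; K_s = 1+0.5/C = 1.0561
F_a = (F_max−F_min)/2 = 728 N; F_m = (F_max+F_min)/2 = 1052 N
τ_a = K_W·8F_aD/(πd³) = 1.1637 × 301.94 = 351.36 MPa
τ_m = K_s·8F_mD/(πd³) = 1.0561 × 436.32 = 460.78 MPa
Soderberg: 1/n_f = τ_a/S_se + τ_m/S_sy = 351.36/567 + 460.78/823 = 0.61968 + 0.55988 = 1.1796
n_f = 1/1.1796 = 0.8478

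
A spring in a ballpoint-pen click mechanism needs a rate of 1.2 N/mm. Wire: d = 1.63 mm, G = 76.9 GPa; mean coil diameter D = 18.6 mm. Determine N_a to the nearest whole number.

N_a = Gd⁴/(8D³k) = (76.9×10³ × 1.63⁴)/(8 × 18.6³ × 1.2)
    = 542846 / 61774.6 = 8.788 → 9 coils

9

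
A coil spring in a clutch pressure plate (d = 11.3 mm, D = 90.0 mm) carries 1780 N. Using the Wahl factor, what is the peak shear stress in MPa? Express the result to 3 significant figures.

335 MPa

Spring index C = D/d = 90.0/11.3 = 7.9646
K_W = (4C−1)/(4C−4) + 0.615/C = 30.858/27.858 + 0.0772 = 1.1849
τ₀ = 8FD/(πd³) = 8·1780·90.0/(π·11.3³) = 1.2816e+06/4533 = 282.73 MPa
τ_max = K·τ₀ = 1.1849 × 282.73 = 335 MPa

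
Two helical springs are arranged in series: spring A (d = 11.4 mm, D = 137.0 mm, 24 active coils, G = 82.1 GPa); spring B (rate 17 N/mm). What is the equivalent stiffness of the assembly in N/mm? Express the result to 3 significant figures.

k_A = Gd⁴/(8D³N_a) = (82.1×10³)(11.4⁴)/(8·137.0³·24) = 2.8087 N/mm
Series: 1/k_eq = 1/2.8087 + 1/17 = 0.41486; k_eq = 2.4104 N/mm

2.41 N/mm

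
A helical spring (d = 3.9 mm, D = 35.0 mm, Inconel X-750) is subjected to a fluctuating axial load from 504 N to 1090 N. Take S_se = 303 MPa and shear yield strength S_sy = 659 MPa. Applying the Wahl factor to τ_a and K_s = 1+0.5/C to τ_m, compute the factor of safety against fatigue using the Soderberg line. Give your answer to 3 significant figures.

0.277

C = D/d = 35.0/3.9 = 8.9744; K_W = (4C−1)/(4C−4)+0.615/C = 1.1626; K_s = 1+0.5/C = 1.0557
F_a = (F_max−F_min)/2 = 293 N; F_m = (F_max+F_min)/2 = 797 N
τ_a = K_W·8F_aD/(πd³) = 1.1626 × 440.23 = 511.81 MPa
τ_m = K_s·8F_mD/(πd³) = 1.0557 × 1197.5 = 1264.2 MPa
Soderberg: 1/n_f = τ_a/S_se + τ_m/S_sy = 511.81/303 + 1264.2/659 = 1.68913 + 1.91838 = 3.6075
n_f = 1/3.6075 = 0.2772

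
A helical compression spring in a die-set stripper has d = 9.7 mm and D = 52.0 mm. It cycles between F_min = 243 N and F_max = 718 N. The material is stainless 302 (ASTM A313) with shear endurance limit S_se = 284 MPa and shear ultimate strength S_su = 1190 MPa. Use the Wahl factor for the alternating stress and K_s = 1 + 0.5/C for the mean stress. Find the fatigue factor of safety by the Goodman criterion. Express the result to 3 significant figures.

4.54

C = D/d = 52.0/9.7 = 5.3608; K_W = (4C−1)/(4C−4)+0.615/C = 1.2867; K_s = 1+0.5/C = 1.0933
F_a = (F_max−F_min)/2 = 237.5 N; F_m = (F_max+F_min)/2 = 480.5 N
τ_a = K_W·8F_aD/(πd³) = 1.2867 × 34.458 = 44.338 MPa
τ_m = K_s·8F_mD/(πd³) = 1.0933 × 69.714 = 76.216 MPa
Goodman: 1/n_f = τ_a/S_se + τ_m/S_su = 44.338/284 + 76.216/1190 = 0.15612 + 0.06405 = 0.22017
n_f = 1/0.22017 = 4.542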